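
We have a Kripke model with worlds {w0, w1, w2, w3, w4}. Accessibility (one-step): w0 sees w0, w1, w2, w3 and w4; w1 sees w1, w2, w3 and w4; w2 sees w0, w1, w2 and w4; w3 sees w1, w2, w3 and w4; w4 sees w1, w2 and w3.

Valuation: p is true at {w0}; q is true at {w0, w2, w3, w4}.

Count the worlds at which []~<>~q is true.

w0: successors {w0, w1, w2, w3, w4}; ~<>~q there: w0:F, w1:F, w2:F, w3:F, w4:F. ✗
w1: successors {w1, w2, w3, w4}; ~<>~q there: w1:F, w2:F, w3:F, w4:F. ✗
w2: successors {w0, w1, w2, w4}; ~<>~q there: w0:F, w1:F, w2:F, w4:F. ✗
w3: successors {w1, w2, w3, w4}; ~<>~q there: w1:F, w2:F, w3:F, w4:F. ✗
w4: successors {w1, w2, w3}; ~<>~q there: w1:F, w2:F, w3:F. ✗
Satisfying worlds: ∅.

0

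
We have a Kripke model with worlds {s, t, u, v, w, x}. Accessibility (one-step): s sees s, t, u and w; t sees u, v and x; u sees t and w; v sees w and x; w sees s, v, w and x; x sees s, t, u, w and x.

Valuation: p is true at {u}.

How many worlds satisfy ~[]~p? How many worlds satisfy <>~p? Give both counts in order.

3 and 6

For ~[]~p:
s: []~p is F. ✓
t: []~p is F. ✓
u: []~p is T. ✗
v: []~p is T. ✗
w: []~p is T. ✗
x: []~p is F. ✓
— 3 worlds.
For <>~p:
s: successors {s, t, u, w}; ~p there: s:T, t:T, u:F, w:T. ✓
t: successors {u, v, x}; ~p there: u:F, v:T, x:T. ✓
u: successors {t, w}; ~p there: t:T, w:T. ✓
v: successors {w, x}; ~p there: w:T, x:T. ✓
w: successors {s, v, w, x}; ~p there: s:T, v:T, w:T, x:T. ✓
x: successors {s, t, u, w, x}; ~p there: s:T, t:T, u:F, w:T, x:T. ✓
— 6 worlds.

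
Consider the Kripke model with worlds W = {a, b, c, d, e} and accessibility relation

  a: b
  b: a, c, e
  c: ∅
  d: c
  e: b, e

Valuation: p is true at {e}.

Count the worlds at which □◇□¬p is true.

a: successors {b}; ◇□¬p there: b:T. ✓
b: successors {a, c, e}; ◇□¬p there: a:F, c:F, e:F. ✗
c: no successors, so □◇□¬p holds vacuously. ✓
d: successors {c}; ◇□¬p there: c:F. ✗
e: successors {b, e}; ◇□¬p there: b:T, e:F. ✗
Satisfying worlds: {a, c}.

2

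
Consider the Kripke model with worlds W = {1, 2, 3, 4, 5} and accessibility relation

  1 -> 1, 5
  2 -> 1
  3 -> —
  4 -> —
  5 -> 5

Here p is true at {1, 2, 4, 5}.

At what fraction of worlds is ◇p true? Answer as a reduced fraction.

1: successors {1, 5}; p there: 1:T, 5:T. ✓
2: successors {1}; p there: 1:T. ✓
3: no successors, so ◇p fails. ✗
4: no successors, so ◇p fails. ✗
5: successors {5}; p there: 5:T. ✓
That's 3 of 5 worlds, so 3/5.

3/5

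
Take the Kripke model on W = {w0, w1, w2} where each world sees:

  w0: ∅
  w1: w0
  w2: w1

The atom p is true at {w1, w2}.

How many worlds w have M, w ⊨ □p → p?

w0: □p is T, p is F. ✗
w1: □p is F, p is T. ✓
w2: □p is T, p is T. ✓
Satisfying worlds: {w1, w2}.

2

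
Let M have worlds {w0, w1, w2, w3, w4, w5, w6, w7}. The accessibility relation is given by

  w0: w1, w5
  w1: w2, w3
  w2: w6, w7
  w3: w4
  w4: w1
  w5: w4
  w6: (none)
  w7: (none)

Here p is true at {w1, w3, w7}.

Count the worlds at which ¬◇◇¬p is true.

5

w0: ◇◇¬p is T. ✗
w1: ◇◇¬p is T. ✗
w2: ◇◇¬p is F. ✓
w3: ◇◇¬p is F. ✓
w4: ◇◇¬p is T. ✗
w5: ◇◇¬p is F. ✓
w6: ◇◇¬p is F. ✓
w7: ◇◇¬p is F. ✓
Satisfying worlds: {w2, w3, w5, w6, w7}.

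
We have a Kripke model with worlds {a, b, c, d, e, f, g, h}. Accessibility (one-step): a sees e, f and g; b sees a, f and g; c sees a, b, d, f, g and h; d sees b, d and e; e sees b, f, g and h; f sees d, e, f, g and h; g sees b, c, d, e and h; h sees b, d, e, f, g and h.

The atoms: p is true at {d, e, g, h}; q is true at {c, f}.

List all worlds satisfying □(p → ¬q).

a: successors {e, f, g}; p → ¬q there: e:T, f:T, g:T. ✓
b: successors {a, f, g}; p → ¬q there: a:T, f:T, g:T. ✓
c: successors {a, b, d, f, g, h}; p → ¬q there: a:T, b:T, d:T, f:T, g:T, h:T. ✓
d: successors {b, d, e}; p → ¬q there: b:T, d:T, e:T. ✓
e: successors {b, f, g, h}; p → ¬q there: b:T, f:T, g:T, h:T. ✓
f: successors {d, e, f, g, h}; p → ¬q there: d:T, e:T, f:T, g:T, h:T. ✓
g: successors {b, c, d, e, h}; p → ¬q there: b:T, c:T, d:T, e:T, h:T. ✓
h: successors {b, d, e, f, g, h}; p → ¬q there: b:T, d:T, e:T, f:T, g:T, h:T. ✓

{a, b, c, d, e, f, g, h}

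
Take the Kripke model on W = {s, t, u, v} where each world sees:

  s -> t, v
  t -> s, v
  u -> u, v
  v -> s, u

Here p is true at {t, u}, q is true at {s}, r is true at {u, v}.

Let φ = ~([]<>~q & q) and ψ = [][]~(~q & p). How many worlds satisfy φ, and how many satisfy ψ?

3 and 0

For ~([]<>~q & q):
s: []<>~q & q is T. ✗
t: []<>~q & q is F. ✓
u: []<>~q & q is F. ✓
v: []<>~q & q is F. ✓
— 3 worlds.
For [][]~(~q & p):
s: successors {t, v}; []~(~q & p) there: t:T, v:F. ✗
t: successors {s, v}; []~(~q & p) there: s:F, v:F. ✗
u: successors {u, v}; []~(~q & p) there: u:F, v:F. ✗
v: successors {s, u}; []~(~q & p) there: s:F, u:F. ✗
— 0 worlds.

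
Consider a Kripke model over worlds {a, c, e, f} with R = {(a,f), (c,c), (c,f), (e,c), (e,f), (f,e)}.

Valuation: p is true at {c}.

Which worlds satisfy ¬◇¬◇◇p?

{a, c, e, f}

a: ◇¬◇◇p is F. ✓
c: ◇¬◇◇p is F. ✓
e: ◇¬◇◇p is F. ✓
f: ◇¬◇◇p is F. ✓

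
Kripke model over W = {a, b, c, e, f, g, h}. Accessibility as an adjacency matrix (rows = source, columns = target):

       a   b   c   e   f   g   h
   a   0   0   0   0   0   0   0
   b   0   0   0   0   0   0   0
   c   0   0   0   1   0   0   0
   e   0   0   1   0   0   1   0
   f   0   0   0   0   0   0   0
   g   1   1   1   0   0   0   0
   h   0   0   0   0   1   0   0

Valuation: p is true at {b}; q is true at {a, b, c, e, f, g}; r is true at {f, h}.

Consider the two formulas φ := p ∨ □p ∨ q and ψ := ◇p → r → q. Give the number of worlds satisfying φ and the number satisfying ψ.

For p ∨ □p ∨ q:
a: p is F, □p ∨ q is T. ✓
b: p is T, □p ∨ q is T. ✓
c: p is F, □p ∨ q is T. ✓
e: p is F, □p ∨ q is T. ✓
f: p is F, □p ∨ q is T. ✓
g: p is F, □p ∨ q is T. ✓
h: p is F, □p ∨ q is F. ✗
— 6 worlds.
For ◇p → r → q:
a: ◇p is F, r → q is T. ✓
b: ◇p is F, r → q is T. ✓
c: ◇p is F, r → q is T. ✓
e: ◇p is F, r → q is T. ✓
f: ◇p is F, r → q is T. ✓
g: ◇p is T, r → q is T. ✓
h: ◇p is F, r → q is F. ✓
— 7 worlds.

6 and 7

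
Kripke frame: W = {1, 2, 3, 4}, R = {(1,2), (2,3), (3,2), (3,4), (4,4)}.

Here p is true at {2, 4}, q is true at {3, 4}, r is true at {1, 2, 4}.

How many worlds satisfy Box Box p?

1: successors {2}; Box p there: 2:F. ✗
2: successors {3}; Box p there: 3:T. ✓
3: successors {2, 4}; Box p there: 2:F, 4:T. ✗
4: successors {4}; Box p there: 4:T. ✓
Satisfying worlds: {2, 4}.

2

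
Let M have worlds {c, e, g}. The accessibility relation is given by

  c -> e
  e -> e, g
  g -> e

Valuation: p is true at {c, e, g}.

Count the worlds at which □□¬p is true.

c: successors {e}; □¬p there: e:F. ✗
e: successors {e, g}; □¬p there: e:F, g:F. ✗
g: successors {e}; □¬p there: e:F. ✗
Satisfying worlds: ∅.

0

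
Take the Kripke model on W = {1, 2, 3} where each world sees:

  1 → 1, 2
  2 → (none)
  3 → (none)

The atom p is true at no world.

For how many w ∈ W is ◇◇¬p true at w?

1

1: successors {1, 2}; ◇¬p there: 1:T, 2:F. ✓
2: no successors, so ◇◇¬p fails. ✗
3: no successors, so ◇◇¬p fails. ✗
Satisfying worlds: {1}.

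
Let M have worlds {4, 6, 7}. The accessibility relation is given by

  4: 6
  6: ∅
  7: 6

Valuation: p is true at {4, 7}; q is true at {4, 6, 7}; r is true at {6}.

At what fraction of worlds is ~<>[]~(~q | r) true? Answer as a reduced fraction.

1/3

4: <>[]~(~q | r) is T. ✗
6: <>[]~(~q | r) is F. ✓
7: <>[]~(~q | r) is T. ✗
That's 1 of 3 worlds, so 1/3.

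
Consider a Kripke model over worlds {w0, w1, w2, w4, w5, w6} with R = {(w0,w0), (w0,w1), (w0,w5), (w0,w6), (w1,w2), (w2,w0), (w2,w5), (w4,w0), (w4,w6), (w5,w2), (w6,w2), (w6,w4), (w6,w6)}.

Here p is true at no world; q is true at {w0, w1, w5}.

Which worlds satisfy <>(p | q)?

w0: successors {w0, w1, w5, w6}; p | q there: w0:T, w1:T, w5:T, w6:F. ✓
w1: successors {w2}; p | q there: w2:F. ✗
w2: successors {w0, w5}; p | q there: w0:T, w5:T. ✓
w4: successors {w0, w6}; p | q there: w0:T, w6:F. ✓
w5: successors {w2}; p | q there: w2:F. ✗
w6: successors {w2, w4, w6}; p | q there: w2:F, w4:F, w6:F. ✗

{w0, w2, w4}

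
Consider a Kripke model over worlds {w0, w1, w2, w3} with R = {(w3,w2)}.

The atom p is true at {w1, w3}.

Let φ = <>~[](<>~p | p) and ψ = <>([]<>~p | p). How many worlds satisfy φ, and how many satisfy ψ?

0 and 1

For <>~[](<>~p | p):
w0: no successors, so <>~[](<>~p | p) fails. ✗
w1: no successors, so <>~[](<>~p | p) fails. ✗
w2: no successors, so <>~[](<>~p | p) fails. ✗
w3: successors {w2}; ~[](<>~p | p) there: w2:F. ✗
— 0 worlds.
For <>([]<>~p | p):
w0: no successors, so <>([]<>~p | p) fails. ✗
w1: no successors, so <>([]<>~p | p) fails. ✗
w2: no successors, so <>([]<>~p | p) fails. ✗
w3: successors {w2}; []<>~p | p there: w2:T. ✓
— 1 world.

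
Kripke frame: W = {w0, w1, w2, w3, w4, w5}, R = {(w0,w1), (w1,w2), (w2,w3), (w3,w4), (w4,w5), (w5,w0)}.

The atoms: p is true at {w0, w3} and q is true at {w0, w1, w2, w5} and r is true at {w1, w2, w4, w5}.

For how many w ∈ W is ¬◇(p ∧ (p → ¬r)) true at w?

w0: ◇(p ∧ (p → ¬r)) is F. ✓
w1: ◇(p ∧ (p → ¬r)) is F. ✓
w2: ◇(p ∧ (p → ¬r)) is T. ✗
w3: ◇(p ∧ (p → ¬r)) is F. ✓
w4: ◇(p ∧ (p → ¬r)) is F. ✓
w5: ◇(p ∧ (p → ¬r)) is T. ✗
Satisfying worlds: {w0, w1, w3, w4}.

4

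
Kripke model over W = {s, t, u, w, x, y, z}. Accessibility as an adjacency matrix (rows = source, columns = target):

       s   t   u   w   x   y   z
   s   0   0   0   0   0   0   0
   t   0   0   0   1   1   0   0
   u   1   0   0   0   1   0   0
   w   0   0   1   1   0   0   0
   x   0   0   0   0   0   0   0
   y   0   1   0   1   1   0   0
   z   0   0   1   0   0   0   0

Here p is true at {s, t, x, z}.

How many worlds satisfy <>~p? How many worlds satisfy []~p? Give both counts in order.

4 and 4

For <>~p:
s: no successors, so <>~p fails. ✗
t: successors {w, x}; ~p there: w:T, x:F. ✓
u: successors {s, x}; ~p there: s:F, x:F. ✗
w: successors {u, w}; ~p there: u:T, w:T. ✓
x: no successors, so <>~p fails. ✗
y: successors {t, w, x}; ~p there: t:F, w:T, x:F. ✓
z: successors {u}; ~p there: u:T. ✓
— 4 worlds.
For []~p:
s: no successors, so []~p holds vacuously. ✓
t: successors {w, x}; ~p there: w:T, x:F. ✗
u: successors {s, x}; ~p there: s:F, x:F. ✗
w: successors {u, w}; ~p there: u:T, w:T. ✓
x: no successors, so []~p holds vacuously. ✓
y: successors {t, w, x}; ~p there: t:F, w:T, x:F. ✗
z: successors {u}; ~p there: u:T. ✓
— 4 worlds.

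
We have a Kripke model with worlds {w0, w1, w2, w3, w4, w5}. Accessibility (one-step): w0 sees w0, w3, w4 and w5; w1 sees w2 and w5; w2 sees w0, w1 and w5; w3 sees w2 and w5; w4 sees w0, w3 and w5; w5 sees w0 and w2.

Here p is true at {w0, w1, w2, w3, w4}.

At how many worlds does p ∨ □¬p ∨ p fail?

w0: p is T, □¬p ∨ p is T. ✓
w1: p is T, □¬p ∨ p is T. ✓
w2: p is T, □¬p ∨ p is T. ✓
w3: p is T, □¬p ∨ p is T. ✓
w4: p is T, □¬p ∨ p is T. ✓
w5: p is F, □¬p ∨ p is F. ✗
Satisfying worlds: {w0, w1, w2, w3, w4}.
So p ∨ □¬p ∨ p fails at the other 1 world.

1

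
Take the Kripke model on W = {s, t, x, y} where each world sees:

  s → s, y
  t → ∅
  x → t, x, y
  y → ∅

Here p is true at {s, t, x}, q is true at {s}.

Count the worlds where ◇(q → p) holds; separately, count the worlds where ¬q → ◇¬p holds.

For ◇(q → p):
s: successors {s, y}; q → p there: s:T, y:T. ✓
t: no successors, so ◇(q → p) fails. ✗
x: successors {t, x, y}; q → p there: t:T, x:T, y:T. ✓
y: no successors, so ◇(q → p) fails. ✗
— 2 worlds.
For ¬q → ◇¬p:
s: ¬q is F, ◇¬p is T. ✓
t: ¬q is T, ◇¬p is F. ✗
x: ¬q is T, ◇¬p is T. ✓
y: ¬q is T, ◇¬p is F. ✗
— 2 worlds.

2 and 2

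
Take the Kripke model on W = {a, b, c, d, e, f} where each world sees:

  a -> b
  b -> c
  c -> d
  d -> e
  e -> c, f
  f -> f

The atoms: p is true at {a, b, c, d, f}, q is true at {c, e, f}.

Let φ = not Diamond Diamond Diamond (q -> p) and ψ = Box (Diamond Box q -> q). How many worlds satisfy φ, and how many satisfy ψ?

For not Diamond Diamond Diamond (q -> p):
a: Diamond Diamond Diamond (q -> p) is T. ✗
b: Diamond Diamond Diamond (q -> p) is F. ✓
c: Diamond Diamond Diamond (q -> p) is T. ✗
d: Diamond Diamond Diamond (q -> p) is T. ✗
e: Diamond Diamond Diamond (q -> p) is T. ✗
f: Diamond Diamond Diamond (q -> p) is T. ✗
— 1 world.
For Box (Diamond Box q -> q):
a: successors {b}; Diamond Box q -> q there: b:T. ✓
b: successors {c}; Diamond Box q -> q there: c:T. ✓
c: successors {d}; Diamond Box q -> q there: d:F. ✗
d: successors {e}; Diamond Box q -> q there: e:T. ✓
e: successors {c, f}; Diamond Box q -> q there: c:T, f:T. ✓
f: successors {f}; Diamond Box q -> q there: f:T. ✓
— 5 worlds.

1 and 5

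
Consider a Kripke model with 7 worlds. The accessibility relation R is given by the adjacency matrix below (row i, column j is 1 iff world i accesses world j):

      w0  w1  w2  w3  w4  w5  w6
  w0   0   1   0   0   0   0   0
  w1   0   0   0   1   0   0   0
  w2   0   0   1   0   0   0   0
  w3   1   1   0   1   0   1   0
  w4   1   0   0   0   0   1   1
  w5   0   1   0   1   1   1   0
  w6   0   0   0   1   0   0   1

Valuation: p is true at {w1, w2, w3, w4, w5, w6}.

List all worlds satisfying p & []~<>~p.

w0: p is F, []~<>~p is T. ✗
w1: p is T, []~<>~p is F. ✗
w2: p is T, []~<>~p is T. ✓
w3: p is T, []~<>~p is F. ✗
w4: p is T, []~<>~p is T. ✓
w5: p is T, []~<>~p is F. ✗
w6: p is T, []~<>~p is F. ✗

{w2, w4}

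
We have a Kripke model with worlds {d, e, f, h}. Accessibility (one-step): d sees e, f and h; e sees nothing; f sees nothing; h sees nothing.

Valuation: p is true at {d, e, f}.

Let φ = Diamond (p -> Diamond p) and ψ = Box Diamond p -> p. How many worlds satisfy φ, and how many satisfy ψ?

For Diamond (p -> Diamond p):
d: successors {e, f, h}; p -> Diamond p there: e:F, f:F, h:T. ✓
e: no successors, so Diamond (p -> Diamond p) fails. ✗
f: no successors, so Diamond (p -> Diamond p) fails. ✗
h: no successors, so Diamond (p -> Diamond p) fails. ✗
— 1 world.
For Box Diamond p -> p:
d: Box Diamond p is F, p is T. ✓
e: Box Diamond p is T, p is T. ✓
f: Box Diamond p is T, p is T. ✓
h: Box Diamond p is T, p is F. ✗
— 3 worlds.

1 and 3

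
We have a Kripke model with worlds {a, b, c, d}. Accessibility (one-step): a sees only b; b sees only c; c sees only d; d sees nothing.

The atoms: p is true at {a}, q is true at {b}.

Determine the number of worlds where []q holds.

2

a: successors {b}; q there: b:T. ✓
b: successors {c}; q there: c:F. ✗
c: successors {d}; q there: d:F. ✗
d: no successors, so []q holds vacuously. ✓
Satisfying worlds: {a, d}.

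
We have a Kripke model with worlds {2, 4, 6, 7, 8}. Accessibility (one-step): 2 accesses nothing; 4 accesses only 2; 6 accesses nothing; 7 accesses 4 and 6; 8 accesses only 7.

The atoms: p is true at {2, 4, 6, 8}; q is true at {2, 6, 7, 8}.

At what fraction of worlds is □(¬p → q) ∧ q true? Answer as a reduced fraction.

2: □(¬p → q) is T, q is T. ✓
4: □(¬p → q) is T, q is F. ✗
6: □(¬p → q) is T, q is T. ✓
7: □(¬p → q) is T, q is T. ✓
8: □(¬p → q) is T, q is T. ✓
That's 4 of 5 worlds, so 4/5.

4/5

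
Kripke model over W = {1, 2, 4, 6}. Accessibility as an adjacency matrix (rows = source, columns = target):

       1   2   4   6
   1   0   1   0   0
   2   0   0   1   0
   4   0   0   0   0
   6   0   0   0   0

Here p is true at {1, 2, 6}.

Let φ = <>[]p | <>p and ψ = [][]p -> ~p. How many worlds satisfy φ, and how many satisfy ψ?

2 and 2

For <>[]p | <>p:
1: <>[]p is F, <>p is T. ✓
2: <>[]p is T, <>p is F. ✓
4: <>[]p is F, <>p is F. ✗
6: <>[]p is F, <>p is F. ✗
— 2 worlds.
For [][]p -> ~p:
1: [][]p is F, ~p is F. ✓
2: [][]p is T, ~p is F. ✗
4: [][]p is T, ~p is T. ✓
6: [][]p is T, ~p is F. ✗
— 2 worlds.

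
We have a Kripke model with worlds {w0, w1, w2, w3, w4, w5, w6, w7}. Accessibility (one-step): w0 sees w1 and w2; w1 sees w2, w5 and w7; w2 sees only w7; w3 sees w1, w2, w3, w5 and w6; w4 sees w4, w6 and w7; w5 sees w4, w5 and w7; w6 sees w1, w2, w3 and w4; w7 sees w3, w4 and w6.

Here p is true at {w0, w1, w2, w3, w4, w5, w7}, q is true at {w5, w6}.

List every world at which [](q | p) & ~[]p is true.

{w3, w4, w7}

w0: [](q | p) is T, ~[]p is F. ✗
w1: [](q | p) is T, ~[]p is F. ✗
w2: [](q | p) is T, ~[]p is F. ✗
w3: [](q | p) is T, ~[]p is T. ✓
w4: [](q | p) is T, ~[]p is T. ✓
w5: [](q | p) is T, ~[]p is F. ✗
w6: [](q | p) is T, ~[]p is F. ✗
w7: [](q | p) is T, ~[]p is T. ✓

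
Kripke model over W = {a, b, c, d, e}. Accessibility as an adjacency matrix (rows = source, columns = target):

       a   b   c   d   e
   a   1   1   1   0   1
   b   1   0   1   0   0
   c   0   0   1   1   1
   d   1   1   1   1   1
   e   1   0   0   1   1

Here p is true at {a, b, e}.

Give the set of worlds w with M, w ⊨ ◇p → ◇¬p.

a: ◇p is T, ◇¬p is T. ✓
b: ◇p is T, ◇¬p is T. ✓
c: ◇p is T, ◇¬p is T. ✓
d: ◇p is T, ◇¬p is T. ✓
e: ◇p is T, ◇¬p is T. ✓

{a, b, c, d, e}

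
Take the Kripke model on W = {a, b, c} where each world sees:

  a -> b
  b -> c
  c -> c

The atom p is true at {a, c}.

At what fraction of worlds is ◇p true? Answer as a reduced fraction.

a: successors {b}; p there: b:F. ✗
b: successors {c}; p there: c:T. ✓
c: successors {c}; p there: c:T. ✓
That's 2 of 3 worlds, so 2/3.

2/3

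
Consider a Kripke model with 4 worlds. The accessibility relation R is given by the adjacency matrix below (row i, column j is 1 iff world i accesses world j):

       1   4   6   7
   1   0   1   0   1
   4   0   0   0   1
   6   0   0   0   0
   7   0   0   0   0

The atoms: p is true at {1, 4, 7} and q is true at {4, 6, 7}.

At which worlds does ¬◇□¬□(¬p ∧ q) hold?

1: ◇□¬□(¬p ∧ q) is T. ✗
4: ◇□¬□(¬p ∧ q) is T. ✗
6: ◇□¬□(¬p ∧ q) is F. ✓
7: ◇□¬□(¬p ∧ q) is F. ✓

{6, 7}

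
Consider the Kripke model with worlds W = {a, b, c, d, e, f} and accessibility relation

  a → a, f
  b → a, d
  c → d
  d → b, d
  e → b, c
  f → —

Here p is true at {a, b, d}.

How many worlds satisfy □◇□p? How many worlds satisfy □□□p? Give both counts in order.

For □◇□p:
a: successors {a, f}; ◇□p there: a:T, f:F. ✗
b: successors {a, d}; ◇□p there: a:T, d:T. ✓
c: successors {d}; ◇□p there: d:T. ✓
d: successors {b, d}; ◇□p there: b:T, d:T. ✓
e: successors {b, c}; ◇□p there: b:T, c:T. ✓
f: no successors, so □◇□p holds vacuously. ✓
— 5 worlds.
For □□□p:
a: successors {a, f}; □□p there: a:F, f:T. ✗
b: successors {a, d}; □□p there: a:F, d:T. ✗
c: successors {d}; □□p there: d:T. ✓
d: successors {b, d}; □□p there: b:F, d:T. ✗
e: successors {b, c}; □□p there: b:F, c:T. ✗
f: no successors, so □□□p holds vacuously. ✓
— 2 worlds.

5 and 2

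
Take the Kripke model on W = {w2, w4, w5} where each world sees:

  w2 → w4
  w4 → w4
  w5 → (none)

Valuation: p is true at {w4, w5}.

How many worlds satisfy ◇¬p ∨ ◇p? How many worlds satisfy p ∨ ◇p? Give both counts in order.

For ◇¬p ∨ ◇p:
w2: ◇¬p is F, ◇p is T. ✓
w4: ◇¬p is F, ◇p is T. ✓
w5: ◇¬p is F, ◇p is F. ✗
— 2 worlds.
For p ∨ ◇p:
w2: p is F, ◇p is T. ✓
w4: p is T, ◇p is T. ✓
w5: p is T, ◇p is F. ✓
— 3 worlds.

2 and 3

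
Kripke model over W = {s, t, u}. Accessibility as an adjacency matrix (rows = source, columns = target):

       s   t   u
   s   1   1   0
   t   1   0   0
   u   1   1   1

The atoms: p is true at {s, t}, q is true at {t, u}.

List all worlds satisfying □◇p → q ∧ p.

s: □◇p is T, q ∧ p is F. ✗
t: □◇p is T, q ∧ p is T. ✓
u: □◇p is T, q ∧ p is F. ✗

{t}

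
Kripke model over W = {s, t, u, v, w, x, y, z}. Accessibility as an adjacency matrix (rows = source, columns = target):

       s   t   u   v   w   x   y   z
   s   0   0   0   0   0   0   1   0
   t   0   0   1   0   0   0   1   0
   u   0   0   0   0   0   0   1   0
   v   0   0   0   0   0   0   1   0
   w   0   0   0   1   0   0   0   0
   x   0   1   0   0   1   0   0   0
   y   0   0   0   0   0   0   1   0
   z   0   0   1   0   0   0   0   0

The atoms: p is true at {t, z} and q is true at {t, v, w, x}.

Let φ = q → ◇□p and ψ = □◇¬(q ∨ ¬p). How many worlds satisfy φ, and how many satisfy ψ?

For q → ◇□p:
s: q is F, ◇□p is F. ✓
t: q is T, ◇□p is F. ✗
u: q is F, ◇□p is F. ✓
v: q is T, ◇□p is F. ✗
w: q is T, ◇□p is F. ✗
x: q is T, ◇□p is F. ✗
y: q is F, ◇□p is F. ✓
z: q is F, ◇□p is F. ✓
— 4 worlds.
For □◇¬(q ∨ ¬p):
s: successors {y}; ◇¬(q ∨ ¬p) there: y:F. ✗
t: successors {u, y}; ◇¬(q ∨ ¬p) there: u:F, y:F. ✗
u: successors {y}; ◇¬(q ∨ ¬p) there: y:F. ✗
v: successors {y}; ◇¬(q ∨ ¬p) there: y:F. ✗
w: successors {v}; ◇¬(q ∨ ¬p) there: v:F. ✗
x: successors {t, w}; ◇¬(q ∨ ¬p) there: t:F, w:F. ✗
y: successors {y}; ◇¬(q ∨ ¬p) there: y:F. ✗
z: successors {u}; ◇¬(q ∨ ¬p) there: u:F. ✗
— 0 worlds.

4 and 0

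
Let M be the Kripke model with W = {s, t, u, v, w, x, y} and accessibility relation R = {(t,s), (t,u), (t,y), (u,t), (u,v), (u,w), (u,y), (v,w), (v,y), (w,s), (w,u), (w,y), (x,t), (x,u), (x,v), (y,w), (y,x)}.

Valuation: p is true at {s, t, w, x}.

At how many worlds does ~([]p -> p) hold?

s: []p -> p is T. ✗
t: []p -> p is T. ✗
u: []p -> p is T. ✗
v: []p -> p is T. ✗
w: []p -> p is T. ✗
x: []p -> p is T. ✗
y: []p -> p is F. ✓
Satisfying worlds: {y}.

1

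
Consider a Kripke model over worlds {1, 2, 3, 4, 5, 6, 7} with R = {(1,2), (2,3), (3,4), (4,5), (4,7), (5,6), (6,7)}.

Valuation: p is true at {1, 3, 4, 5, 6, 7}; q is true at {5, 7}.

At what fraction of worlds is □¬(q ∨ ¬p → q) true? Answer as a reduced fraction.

2/7

1: successors {2}; ¬(q ∨ ¬p → q) there: 2:T. ✓
2: successors {3}; ¬(q ∨ ¬p → q) there: 3:F. ✗
3: successors {4}; ¬(q ∨ ¬p → q) there: 4:F. ✗
4: successors {5, 7}; ¬(q ∨ ¬p → q) there: 5:F, 7:F. ✗
5: successors {6}; ¬(q ∨ ¬p → q) there: 6:F. ✗
6: successors {7}; ¬(q ∨ ¬p → q) there: 7:F. ✗
7: no successors, so □¬(q ∨ ¬p → q) holds vacuously. ✓
That's 2 of 7 worlds, so 2/7.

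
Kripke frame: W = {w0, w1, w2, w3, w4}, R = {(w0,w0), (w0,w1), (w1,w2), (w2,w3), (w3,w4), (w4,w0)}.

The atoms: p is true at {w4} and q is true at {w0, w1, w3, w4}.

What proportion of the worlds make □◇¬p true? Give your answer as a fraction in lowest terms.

w0: successors {w0, w1}; ◇¬p there: w0:T, w1:T. ✓
w1: successors {w2}; ◇¬p there: w2:T. ✓
w2: successors {w3}; ◇¬p there: w3:F. ✗
w3: successors {w4}; ◇¬p there: w4:T. ✓
w4: successors {w0}; ◇¬p there: w0:T. ✓
That's 4 of 5 worlds, so 4/5.

4/5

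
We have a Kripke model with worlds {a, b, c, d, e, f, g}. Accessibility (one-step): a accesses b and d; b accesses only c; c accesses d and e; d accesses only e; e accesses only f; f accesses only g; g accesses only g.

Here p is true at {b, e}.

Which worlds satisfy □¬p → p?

{a, b, c, d, e}

a: □¬p is F, p is F. ✓
b: □¬p is T, p is T. ✓
c: □¬p is F, p is F. ✓
d: □¬p is F, p is F. ✓
e: □¬p is T, p is T. ✓
f: □¬p is T, p is F. ✗
g: □¬p is T, p is F. ✗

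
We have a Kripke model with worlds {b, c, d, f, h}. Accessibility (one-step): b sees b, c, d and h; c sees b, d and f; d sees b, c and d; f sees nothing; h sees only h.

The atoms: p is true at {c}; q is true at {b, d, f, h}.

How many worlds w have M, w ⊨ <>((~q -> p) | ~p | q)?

4

b: successors {b, c, d, h}; (~q -> p) | ~p | q there: b:T, c:T, d:T, h:T. ✓
c: successors {b, d, f}; (~q -> p) | ~p | q there: b:T, d:T, f:T. ✓
d: successors {b, c, d}; (~q -> p) | ~p | q there: b:T, c:T, d:T. ✓
f: no successors, so <>((~q -> p) | ~p | q) fails. ✗
h: successors {h}; (~q -> p) | ~p | q there: h:T. ✓
Satisfying worlds: {b, c, d, h}.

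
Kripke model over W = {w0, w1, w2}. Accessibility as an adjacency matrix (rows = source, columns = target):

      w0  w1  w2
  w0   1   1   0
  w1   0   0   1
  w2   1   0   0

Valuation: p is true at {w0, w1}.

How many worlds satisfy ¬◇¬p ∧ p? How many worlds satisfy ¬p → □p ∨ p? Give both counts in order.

1 and 3

For ¬◇¬p ∧ p:
w0: ¬◇¬p is T, p is T. ✓
w1: ¬◇¬p is F, p is T. ✗
w2: ¬◇¬p is T, p is F. ✗
— 1 world.
For ¬p → □p ∨ p:
w0: ¬p is F, □p ∨ p is T. ✓
w1: ¬p is F, □p ∨ p is T. ✓
w2: ¬p is T, □p ∨ p is T. ✓
— 3 worlds.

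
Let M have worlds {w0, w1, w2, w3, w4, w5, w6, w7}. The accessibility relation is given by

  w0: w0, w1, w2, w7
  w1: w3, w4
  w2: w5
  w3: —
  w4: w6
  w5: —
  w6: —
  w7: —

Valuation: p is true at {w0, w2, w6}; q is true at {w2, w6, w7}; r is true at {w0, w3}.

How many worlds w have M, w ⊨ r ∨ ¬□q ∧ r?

w0: r is T, ¬□q ∧ r is T. ✓
w1: r is F, ¬□q ∧ r is F. ✗
w2: r is F, ¬□q ∧ r is F. ✗
w3: r is T, ¬□q ∧ r is F. ✓
w4: r is F, ¬□q ∧ r is F. ✗
w5: r is F, ¬□q ∧ r is F. ✗
w6: r is F, ¬□q ∧ r is F. ✗
w7: r is F, ¬□q ∧ r is F. ✗
Satisfying worlds: {w0, w3}.

2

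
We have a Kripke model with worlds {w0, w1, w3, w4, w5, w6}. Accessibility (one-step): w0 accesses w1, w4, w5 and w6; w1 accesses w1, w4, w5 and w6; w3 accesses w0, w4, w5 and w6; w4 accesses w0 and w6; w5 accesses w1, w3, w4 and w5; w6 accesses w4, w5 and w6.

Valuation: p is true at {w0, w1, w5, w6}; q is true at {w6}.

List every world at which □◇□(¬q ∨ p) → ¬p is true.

{w3, w4}

w0: □◇□(¬q ∨ p) is T, ¬p is F. ✗
w1: □◇□(¬q ∨ p) is T, ¬p is F. ✗
w3: □◇□(¬q ∨ p) is T, ¬p is T. ✓
w4: □◇□(¬q ∨ p) is T, ¬p is T. ✓
w5: □◇□(¬q ∨ p) is T, ¬p is F. ✗
w6: □◇□(¬q ∨ p) is T, ¬p is F. ✗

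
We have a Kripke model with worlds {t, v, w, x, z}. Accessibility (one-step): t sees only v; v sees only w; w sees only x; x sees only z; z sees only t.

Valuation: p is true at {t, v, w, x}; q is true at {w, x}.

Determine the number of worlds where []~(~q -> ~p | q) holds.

2

t: successors {v}; ~(~q -> ~p | q) there: v:T. ✓
v: successors {w}; ~(~q -> ~p | q) there: w:F. ✗
w: successors {x}; ~(~q -> ~p | q) there: x:F. ✗
x: successors {z}; ~(~q -> ~p | q) there: z:F. ✗
z: successors {t}; ~(~q -> ~p | q) there: t:T. ✓
Satisfying worlds: {t, z}.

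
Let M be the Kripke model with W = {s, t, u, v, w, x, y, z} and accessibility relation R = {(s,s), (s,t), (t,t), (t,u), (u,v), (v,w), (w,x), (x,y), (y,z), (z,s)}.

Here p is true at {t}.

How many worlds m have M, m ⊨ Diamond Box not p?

s: successors {s, t}; Box not p there: s:F, t:F. ✗
t: successors {t, u}; Box not p there: t:F, u:T. ✓
u: successors {v}; Box not p there: v:T. ✓
v: successors {w}; Box not p there: w:T. ✓
w: successors {x}; Box not p there: x:T. ✓
x: successors {y}; Box not p there: y:T. ✓
y: successors {z}; Box not p there: z:T. ✓
z: successors {s}; Box not p there: s:F. ✗
Satisfying worlds: {t, u, v, w, x, y}.

6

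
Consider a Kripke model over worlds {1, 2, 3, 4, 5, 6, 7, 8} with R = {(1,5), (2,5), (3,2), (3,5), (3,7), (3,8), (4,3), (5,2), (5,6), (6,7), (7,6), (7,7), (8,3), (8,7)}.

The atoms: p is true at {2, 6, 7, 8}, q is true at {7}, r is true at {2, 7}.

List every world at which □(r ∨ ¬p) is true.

1: successors {5}; r ∨ ¬p there: 5:T. ✓
2: successors {5}; r ∨ ¬p there: 5:T. ✓
3: successors {2, 5, 7, 8}; r ∨ ¬p there: 2:T, 5:T, 7:T, 8:F. ✗
4: successors {3}; r ∨ ¬p there: 3:T. ✓
5: successors {2, 6}; r ∨ ¬p there: 2:T, 6:F. ✗
6: successors {7}; r ∨ ¬p there: 7:T. ✓
7: successors {6, 7}; r ∨ ¬p there: 6:F, 7:T. ✗
8: successors {3, 7}; r ∨ ¬p there: 3:T, 7:T. ✓

{1, 2, 4, 6, 8}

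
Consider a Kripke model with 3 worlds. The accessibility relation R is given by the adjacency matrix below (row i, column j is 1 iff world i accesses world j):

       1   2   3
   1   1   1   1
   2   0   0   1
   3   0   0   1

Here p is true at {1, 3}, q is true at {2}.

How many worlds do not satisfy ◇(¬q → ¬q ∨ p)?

0

1: successors {1, 2, 3}; ¬q → ¬q ∨ p there: 1:T, 2:T, 3:T. ✓
2: successors {3}; ¬q → ¬q ∨ p there: 3:T. ✓
3: successors {3}; ¬q → ¬q ∨ p there: 3:T. ✓
Satisfying worlds: {1, 2, 3}.
So ◇(¬q → ¬q ∨ p) fails at the other 0 worlds.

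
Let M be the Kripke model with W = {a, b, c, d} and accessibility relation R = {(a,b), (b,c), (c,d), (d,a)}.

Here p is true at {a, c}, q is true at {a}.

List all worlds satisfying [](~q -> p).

{b, d}

a: successors {b}; ~q -> p there: b:F. ✗
b: successors {c}; ~q -> p there: c:T. ✓
c: successors {d}; ~q -> p there: d:F. ✗
d: successors {a}; ~q -> p there: a:T. ✓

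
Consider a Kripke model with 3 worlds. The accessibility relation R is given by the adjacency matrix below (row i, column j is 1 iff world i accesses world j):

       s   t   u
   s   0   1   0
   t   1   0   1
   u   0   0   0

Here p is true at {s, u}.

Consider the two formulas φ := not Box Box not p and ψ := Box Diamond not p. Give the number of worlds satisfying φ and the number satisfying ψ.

1 and 1

For not Box Box not p:
s: Box Box not p is F. ✓
t: Box Box not p is T. ✗
u: Box Box not p is T. ✗
— 1 world.
For Box Diamond not p:
s: successors {t}; Diamond not p there: t:F. ✗
t: successors {s, u}; Diamond not p there: s:T, u:F. ✗
u: no successors, so Box Diamond not p holds vacuously. ✓
— 1 world.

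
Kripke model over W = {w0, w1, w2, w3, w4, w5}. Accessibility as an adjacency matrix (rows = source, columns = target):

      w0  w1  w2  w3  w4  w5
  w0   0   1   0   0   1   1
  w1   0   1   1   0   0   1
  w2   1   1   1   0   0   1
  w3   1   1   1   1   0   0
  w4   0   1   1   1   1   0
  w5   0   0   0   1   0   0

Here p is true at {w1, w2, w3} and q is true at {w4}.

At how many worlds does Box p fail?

5

w0: successors {w1, w4, w5}; p there: w1:T, w4:F, w5:F. ✗
w1: successors {w1, w2, w5}; p there: w1:T, w2:T, w5:F. ✗
w2: successors {w0, w1, w2, w5}; p there: w0:F, w1:T, w2:T, w5:F. ✗
w3: successors {w0, w1, w2, w3}; p there: w0:F, w1:T, w2:T, w3:T. ✗
w4: successors {w1, w2, w3, w4}; p there: w1:T, w2:T, w3:T, w4:F. ✗
w5: successors {w3}; p there: w3:T. ✓
Satisfying worlds: {w5}.
So Box p fails at the other 5 worlds.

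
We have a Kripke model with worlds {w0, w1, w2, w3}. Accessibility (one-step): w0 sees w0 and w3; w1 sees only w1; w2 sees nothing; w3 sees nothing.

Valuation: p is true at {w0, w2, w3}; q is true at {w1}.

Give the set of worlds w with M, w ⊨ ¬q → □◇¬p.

w0: ¬q is T, □◇¬p is F. ✗
w1: ¬q is F, □◇¬p is T. ✓
w2: ¬q is T, □◇¬p is T. ✓
w3: ¬q is T, □◇¬p is T. ✓

{w1, w2, w3}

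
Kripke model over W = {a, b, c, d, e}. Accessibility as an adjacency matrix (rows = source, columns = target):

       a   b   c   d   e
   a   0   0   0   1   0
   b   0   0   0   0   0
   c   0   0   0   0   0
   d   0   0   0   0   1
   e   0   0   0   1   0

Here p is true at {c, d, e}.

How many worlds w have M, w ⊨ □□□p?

a: successors {d}; □□p there: d:T. ✓
b: no successors, so □□□p holds vacuously. ✓
c: no successors, so □□□p holds vacuously. ✓
d: successors {e}; □□p there: e:T. ✓
e: successors {d}; □□p there: d:T. ✓
Satisfying worlds: {a, b, c, d, e}.

5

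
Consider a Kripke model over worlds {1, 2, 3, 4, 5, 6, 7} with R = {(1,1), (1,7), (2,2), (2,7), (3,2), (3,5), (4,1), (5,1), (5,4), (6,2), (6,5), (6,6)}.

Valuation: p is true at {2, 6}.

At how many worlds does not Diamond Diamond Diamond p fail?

1: Diamond Diamond Diamond p is F. ✓
2: Diamond Diamond Diamond p is T. ✗
3: Diamond Diamond Diamond p is T. ✗
4: Diamond Diamond Diamond p is F. ✓
5: Diamond Diamond Diamond p is F. ✓
6: Diamond Diamond Diamond p is T. ✗
7: Diamond Diamond Diamond p is F. ✓
Satisfying worlds: {1, 4, 5, 7}.
So not Diamond Diamond Diamond p fails at the other 3 worlds.

3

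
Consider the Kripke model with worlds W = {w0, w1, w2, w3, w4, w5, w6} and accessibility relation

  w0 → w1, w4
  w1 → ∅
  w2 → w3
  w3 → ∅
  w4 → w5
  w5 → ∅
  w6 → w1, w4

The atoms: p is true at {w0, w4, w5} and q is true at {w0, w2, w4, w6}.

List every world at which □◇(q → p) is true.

{w1, w3, w5}

w0: successors {w1, w4}; ◇(q → p) there: w1:F, w4:T. ✗
w1: no successors, so □◇(q → p) holds vacuously. ✓
w2: successors {w3}; ◇(q → p) there: w3:F. ✗
w3: no successors, so □◇(q → p) holds vacuously. ✓
w4: successors {w5}; ◇(q → p) there: w5:F. ✗
w5: no successors, so □◇(q → p) holds vacuously. ✓
w6: successors {w1, w4}; ◇(q → p) there: w1:F, w4:T. ✗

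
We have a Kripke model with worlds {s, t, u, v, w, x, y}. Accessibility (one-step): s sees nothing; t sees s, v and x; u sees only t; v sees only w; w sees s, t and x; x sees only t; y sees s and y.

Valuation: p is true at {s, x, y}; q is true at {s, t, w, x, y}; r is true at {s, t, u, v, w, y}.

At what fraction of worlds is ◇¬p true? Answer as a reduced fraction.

s: no successors, so ◇¬p fails. ✗
t: successors {s, v, x}; ¬p there: s:F, v:T, x:F. ✓
u: successors {t}; ¬p there: t:T. ✓
v: successors {w}; ¬p there: w:T. ✓
w: successors {s, t, x}; ¬p there: s:F, t:T, x:F. ✓
x: successors {t}; ¬p there: t:T. ✓
y: successors {s, y}; ¬p there: s:F, y:F. ✗
That's 5 of 7 worlds, so 5/7.

5/7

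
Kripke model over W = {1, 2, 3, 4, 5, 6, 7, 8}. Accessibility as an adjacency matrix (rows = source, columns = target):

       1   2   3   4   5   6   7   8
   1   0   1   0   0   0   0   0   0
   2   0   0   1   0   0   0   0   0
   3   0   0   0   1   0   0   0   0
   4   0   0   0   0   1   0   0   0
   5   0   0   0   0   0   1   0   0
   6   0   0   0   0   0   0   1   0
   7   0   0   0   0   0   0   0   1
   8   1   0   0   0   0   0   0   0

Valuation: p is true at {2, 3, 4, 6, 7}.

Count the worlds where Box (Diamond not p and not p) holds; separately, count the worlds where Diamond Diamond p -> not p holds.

For Box (Diamond not p and not p):
1: successors {2}; Diamond not p and not p there: 2:F. ✗
2: successors {3}; Diamond not p and not p there: 3:F. ✗
3: successors {4}; Diamond not p and not p there: 4:F. ✗
4: successors {5}; Diamond not p and not p there: 5:F. ✗
5: successors {6}; Diamond not p and not p there: 6:F. ✗
6: successors {7}; Diamond not p and not p there: 7:F. ✗
7: successors {8}; Diamond not p and not p there: 8:T. ✓
8: successors {1}; Diamond not p and not p there: 1:F. ✗
— 1 world.
For Diamond Diamond p -> not p:
1: Diamond Diamond p is T, not p is T. ✓
2: Diamond Diamond p is T, not p is F. ✗
3: Diamond Diamond p is F, not p is F. ✓
4: Diamond Diamond p is T, not p is F. ✗
5: Diamond Diamond p is T, not p is T. ✓
6: Diamond Diamond p is F, not p is F. ✓
7: Diamond Diamond p is F, not p is F. ✓
8: Diamond Diamond p is T, not p is T. ✓
— 6 worlds.

1 and 6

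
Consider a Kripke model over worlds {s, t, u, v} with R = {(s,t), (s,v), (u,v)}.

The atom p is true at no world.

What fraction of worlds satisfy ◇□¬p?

s: successors {t, v}; □¬p there: t:T, v:T. ✓
t: no successors, so ◇□¬p fails. ✗
u: successors {v}; □¬p there: v:T. ✓
v: no successors, so ◇□¬p fails. ✗
That's 2 of 4 worlds, so 2/4 = 1/2.

1/2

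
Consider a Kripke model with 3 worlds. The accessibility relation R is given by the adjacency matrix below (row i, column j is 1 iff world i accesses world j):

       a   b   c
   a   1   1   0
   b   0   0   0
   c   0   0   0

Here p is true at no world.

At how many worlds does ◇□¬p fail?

a: successors {a, b}; □¬p there: a:T, b:T. ✓
b: no successors, so ◇□¬p fails. ✗
c: no successors, so ◇□¬p fails. ✗
Satisfying worlds: {a}.
So ◇□¬p fails at the other 2 worlds.

2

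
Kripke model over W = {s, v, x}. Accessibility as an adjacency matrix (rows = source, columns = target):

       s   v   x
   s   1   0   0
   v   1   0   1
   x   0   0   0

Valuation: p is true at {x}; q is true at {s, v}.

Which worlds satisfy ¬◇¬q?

s: ◇¬q is F. ✓
v: ◇¬q is T. ✗
x: ◇¬q is F. ✓

{s, x}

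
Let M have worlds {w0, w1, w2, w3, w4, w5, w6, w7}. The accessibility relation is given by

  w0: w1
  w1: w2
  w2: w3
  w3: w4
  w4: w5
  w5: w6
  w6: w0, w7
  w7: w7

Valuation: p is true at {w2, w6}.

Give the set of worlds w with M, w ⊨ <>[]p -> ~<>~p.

{w1, w2, w3, w5, w6, w7}

w0: <>[]p is T, ~<>~p is F. ✗
w1: <>[]p is F, ~<>~p is T. ✓
w2: <>[]p is F, ~<>~p is F. ✓
w3: <>[]p is F, ~<>~p is F. ✓
w4: <>[]p is T, ~<>~p is F. ✗
w5: <>[]p is F, ~<>~p is T. ✓
w6: <>[]p is F, ~<>~p is F. ✓
w7: <>[]p is F, ~<>~p is F. ✓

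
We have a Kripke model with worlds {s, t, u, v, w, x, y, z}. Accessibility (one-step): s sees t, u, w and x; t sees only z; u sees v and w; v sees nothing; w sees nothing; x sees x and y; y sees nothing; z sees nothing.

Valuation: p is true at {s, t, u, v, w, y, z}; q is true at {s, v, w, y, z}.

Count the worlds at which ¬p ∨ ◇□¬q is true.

4

s: ¬p is F, ◇□¬q is T. ✓
t: ¬p is F, ◇□¬q is T. ✓
u: ¬p is F, ◇□¬q is T. ✓
v: ¬p is F, ◇□¬q is F. ✗
w: ¬p is F, ◇□¬q is F. ✗
x: ¬p is T, ◇□¬q is T. ✓
y: ¬p is F, ◇□¬q is F. ✗
z: ¬p is F, ◇□¬q is F. ✗
Satisfying worlds: {s, t, u, x}.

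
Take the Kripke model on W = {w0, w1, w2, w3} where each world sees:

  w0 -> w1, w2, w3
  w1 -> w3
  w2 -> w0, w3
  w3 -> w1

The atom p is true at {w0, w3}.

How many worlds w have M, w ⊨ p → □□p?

3

w0: p is T, □□p is F. ✗
w1: p is F, □□p is F. ✓
w2: p is F, □□p is F. ✓
w3: p is T, □□p is T. ✓
Satisfying worlds: {w1, w2, w3}.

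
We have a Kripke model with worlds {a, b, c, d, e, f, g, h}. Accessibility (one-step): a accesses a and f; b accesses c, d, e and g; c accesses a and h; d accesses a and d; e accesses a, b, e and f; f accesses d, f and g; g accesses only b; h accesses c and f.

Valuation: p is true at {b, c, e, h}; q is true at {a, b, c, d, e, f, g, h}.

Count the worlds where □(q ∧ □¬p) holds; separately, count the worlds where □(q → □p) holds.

2 and 0

For □(q ∧ □¬p):
a: successors {a, f}; q ∧ □¬p there: a:T, f:T. ✓
b: successors {c, d, e, g}; q ∧ □¬p there: c:F, d:T, e:F, g:F. ✗
c: successors {a, h}; q ∧ □¬p there: a:T, h:F. ✗
d: successors {a, d}; q ∧ □¬p there: a:T, d:T. ✓
e: successors {a, b, e, f}; q ∧ □¬p there: a:T, b:F, e:F, f:T. ✗
f: successors {d, f, g}; q ∧ □¬p there: d:T, f:T, g:F. ✗
g: successors {b}; q ∧ □¬p there: b:F. ✗
h: successors {c, f}; q ∧ □¬p there: c:F, f:T. ✗
— 2 worlds.
For □(q → □p):
a: successors {a, f}; q → □p there: a:F, f:F. ✗
b: successors {c, d, e, g}; q → □p there: c:F, d:F, e:F, g:T. ✗
c: successors {a, h}; q → □p there: a:F, h:F. ✗
d: successors {a, d}; q → □p there: a:F, d:F. ✗
e: successors {a, b, e, f}; q → □p there: a:F, b:F, e:F, f:F. ✗
f: successors {d, f, g}; q → □p there: d:F, f:F, g:T. ✗
g: successors {b}; q → □p there: b:F. ✗
h: successors {c, f}; q → □p there: c:F, f:F. ✗
— 0 worlds.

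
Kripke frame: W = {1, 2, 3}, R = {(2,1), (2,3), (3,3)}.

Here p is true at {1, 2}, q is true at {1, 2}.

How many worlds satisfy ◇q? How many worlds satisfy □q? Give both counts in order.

For ◇q:
1: no successors, so ◇q fails. ✗
2: successors {1, 3}; q there: 1:T, 3:F. ✓
3: successors {3}; q there: 3:F. ✗
— 1 world.
For □q:
1: no successors, so □q holds vacuously. ✓
2: successors {1, 3}; q there: 1:T, 3:F. ✗
3: successors {3}; q there: 3:F. ✗
— 1 world.

1 and 1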